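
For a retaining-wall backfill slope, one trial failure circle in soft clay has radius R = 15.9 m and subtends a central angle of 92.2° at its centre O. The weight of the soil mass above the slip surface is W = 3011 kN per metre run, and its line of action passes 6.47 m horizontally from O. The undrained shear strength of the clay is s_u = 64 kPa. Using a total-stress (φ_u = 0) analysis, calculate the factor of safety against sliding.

Taking moments about the centre O, the resisting moment is provided by the undrained shear strength acting along the arc:
Arc length L_a = R·θ = 15.9·(92.2°·π/180) = 15.9·1.6092 = 25.59 m
M_R = s_u·L_a·R = 64·25.59·15.9 = 26036.5 kN·m/m
M_D = W·d = 3011·6.47 = 19481.2 kN·m/m
FS = M_R / M_D = 26036.5 / 19481.2 = 1.336

FS = 1.34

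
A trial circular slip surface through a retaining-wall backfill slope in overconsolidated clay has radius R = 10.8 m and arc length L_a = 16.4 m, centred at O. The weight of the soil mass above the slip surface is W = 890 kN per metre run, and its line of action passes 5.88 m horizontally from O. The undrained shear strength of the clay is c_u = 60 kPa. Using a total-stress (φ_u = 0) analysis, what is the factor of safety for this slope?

Taking moments about the centre O, the resisting moment is provided by the undrained shear strength acting along the arc:
M_R = c_u·L_a·R = 60·16.40·10.8 = 10627.2 kN·m/m
M_D = W·d = 890·5.88 = 5233.2 kN·m/m
FS = M_R / M_D = 10627.2 / 5233.2 = 2.031

FS = 2.03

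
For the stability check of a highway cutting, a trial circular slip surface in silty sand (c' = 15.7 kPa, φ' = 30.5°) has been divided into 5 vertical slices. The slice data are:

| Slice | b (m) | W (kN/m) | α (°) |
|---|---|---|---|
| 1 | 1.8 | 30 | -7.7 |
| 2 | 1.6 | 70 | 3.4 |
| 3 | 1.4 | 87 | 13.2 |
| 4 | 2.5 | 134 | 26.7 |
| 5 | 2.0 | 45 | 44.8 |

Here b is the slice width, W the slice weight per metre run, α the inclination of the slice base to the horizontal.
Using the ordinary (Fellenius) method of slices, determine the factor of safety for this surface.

Ordinary method of slices: FS = Σ[c'·Δl_i + (W_i cosα_i)·tanφ'] / Σ W_i sinα_i, with Δl_i = b_i / cosα_i.
Slice 1: Δl = 1.8/cos(-7.7°) = 1.816 m; N'_1 = 30·cos(-7.7°) = 29.7; c'Δl = 28.52; W sinα = -4.0
Slice 2: Δl = 1.6/cos3.4° = 1.603 m; N'_2 = 70·cos3.4° = 69.9; c'Δl = 25.16; W sinα = 4.2
Slice 3: Δl = 1.4/cos13.2° = 1.438 m; N'_3 = 87·cos13.2° = 84.7; c'Δl = 22.58; W sinα = 19.9
Slice 4: Δl = 2.5/cos26.7° = 2.798 m; N'_4 = 134·cos26.7° = 119.7; c'Δl = 43.93; W sinα = 60.2
Slice 5: Δl = 2.0/cos44.8° = 2.819 m; N'_5 = 45·cos44.8° = 31.9; c'Δl = 44.25; W sinα = 31.7
Σc'Δl = 164.4 kN/m; ΣN' = 336.0 kN/m; ΣW sinα = 111.9 kN/m
Resisting = 164.4 + 336.0·tan30.5° = 164.4 + 197.9 = 362.3 kN/m
FS = 362.3 / 111.9 = 3.238

FS = 3.24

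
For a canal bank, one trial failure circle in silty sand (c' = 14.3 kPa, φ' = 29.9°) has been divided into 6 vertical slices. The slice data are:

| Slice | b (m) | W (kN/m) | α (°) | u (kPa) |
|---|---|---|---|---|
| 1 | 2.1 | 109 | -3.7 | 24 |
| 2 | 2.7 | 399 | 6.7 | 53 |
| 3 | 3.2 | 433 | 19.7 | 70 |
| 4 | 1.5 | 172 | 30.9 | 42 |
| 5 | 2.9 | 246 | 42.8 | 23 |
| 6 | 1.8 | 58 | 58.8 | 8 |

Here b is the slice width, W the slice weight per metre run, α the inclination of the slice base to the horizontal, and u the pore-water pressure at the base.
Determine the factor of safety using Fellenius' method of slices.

FS = 1.26

Ordinary method of slices: FS = Σ[c'·Δl_i + (W_i cosα_i − u_i·Δl_i)·tanφ'] / Σ W_i sinα_i, with Δl_i = b_i / cosα_i.
Slice 1: Δl = 2.1/cos(-3.7°) = 2.104 m; N'_1 = 109·cos(-3.7°) − 24·2.104 = 58.3; c'Δl = 30.09; W sinα = -7.0
Slice 2: Δl = 2.7/cos6.7° = 2.719 m; N'_2 = 399·cos6.7° − 53·2.719 = 252.2; c'Δl = 38.88; W sinα = 46.6
Slice 3: Δl = 3.2/cos19.7° = 3.399 m; N'_3 = 433·cos19.7° − 70·3.399 = 169.7; c'Δl = 48.60; W sinα = 146.0
Slice 4: Δl = 1.5/cos30.9° = 1.748 m; N'_4 = 172·cos30.9° − 42·1.748 = 74.2; c'Δl = 25.00; W sinα = 88.3
Slice 5: Δl = 2.9/cos42.8° = 3.952 m; N'_5 = 246·cos42.8° − 23·3.952 = 89.6; c'Δl = 56.52; W sinα = 167.1
Slice 6: Δl = 1.8/cos58.8° = 3.475 m; N'_6 = 58·cos58.8° − 8·3.475 = 2.2; c'Δl = 49.69; W sinα = 49.6
Σc'Δl = 248.8 kN/m; ΣN' = 646.2 kN/m; ΣW sinα = 490.6 kN/m
Resisting = 248.8 + 646.2·tan29.9° = 248.8 + 371.6 = 620.4 kN/m
FS = 620.4 / 490.6 = 1.265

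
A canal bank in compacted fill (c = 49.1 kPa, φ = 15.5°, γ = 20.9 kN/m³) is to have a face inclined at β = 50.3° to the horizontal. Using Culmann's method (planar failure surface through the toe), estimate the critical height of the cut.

Culmann's analysis gives the critical failure plane at α_cr = (β + φ)/2 = (50.3 + 15.5)/2 = 32.9°, and the critical height
H_c = (4c/γ) · sinβ cosφ / [1 − cos(β − φ)]
    = (4·49.1/20.9) · sin50.3°·cos15.5° / [1 − cos(34.8°)]
    = 9.397 · 0.7694·0.9636 / [1 − 0.8211]
    = 9.397 · 0.7414 / 0.1789
    = 38.96 m

H_c = 38.96 m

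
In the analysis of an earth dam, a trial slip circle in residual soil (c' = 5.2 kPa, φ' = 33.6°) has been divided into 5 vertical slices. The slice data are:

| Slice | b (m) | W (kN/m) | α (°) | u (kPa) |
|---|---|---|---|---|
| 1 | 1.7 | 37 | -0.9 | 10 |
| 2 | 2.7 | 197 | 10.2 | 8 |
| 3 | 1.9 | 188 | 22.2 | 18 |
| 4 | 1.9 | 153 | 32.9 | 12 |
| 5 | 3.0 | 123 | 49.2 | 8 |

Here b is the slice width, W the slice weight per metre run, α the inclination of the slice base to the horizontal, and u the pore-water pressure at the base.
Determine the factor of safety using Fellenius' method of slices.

FS = 1.37

Ordinary method of slices: FS = Σ[c'·Δl_i + (W_i cosα_i − u_i·Δl_i)·tanφ'] / Σ W_i sinα_i, with Δl_i = b_i / cosα_i.
Slice 1: Δl = 1.7/cos(-0.9°) = 1.700 m; N'_1 = 37·cos(-0.9°) − 10·1.700 = 20.0; c'Δl = 8.84; W sinα = -0.6
Slice 2: Δl = 2.7/cos10.2° = 2.743 m; N'_2 = 197·cos10.2° − 8·2.743 = 171.9; c'Δl = 14.27; W sinα = 34.9
Slice 3: Δl = 1.9/cos22.2° = 2.052 m; N'_3 = 188·cos22.2° − 18·2.052 = 137.1; c'Δl = 10.67; W sinα = 71.0
Slice 4: Δl = 1.9/cos32.9° = 2.263 m; N'_4 = 153·cos32.9° − 12·2.263 = 101.3; c'Δl = 11.77; W sinα = 83.1
Slice 5: Δl = 3.0/cos49.2° = 4.591 m; N'_5 = 123·cos49.2° − 8·4.591 = 43.6; c'Δl = 23.87; W sinα = 93.1
Σc'Δl = 69.4 kN/m; ΣN' = 474.0 kN/m; ΣW sinα = 281.6 kN/m
Resisting = 69.4 + 474.0·tan33.6° = 69.4 + 314.9 = 384.3 kN/m
FS = 384.3 / 281.6 = 1.365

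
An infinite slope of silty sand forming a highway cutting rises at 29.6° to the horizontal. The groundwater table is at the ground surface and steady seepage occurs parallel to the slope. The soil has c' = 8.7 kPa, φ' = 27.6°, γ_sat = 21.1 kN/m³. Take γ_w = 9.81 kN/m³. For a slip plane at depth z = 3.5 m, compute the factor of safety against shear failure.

With seepage parallel to the slope and the water table at the surface, the effective normal stress on the slip plane uses the buoyant unit weight γ' = γ_sat − γ_w while the driving shear stress uses γ_sat:
FS = [c' + γ' z cos²β tanφ'] / [γ_sat z sinβ cosβ]
γ' = 21.1 − 9.81 = 11.29 kN/m³
Numerator = 8.7 + 11.29·3.5·cos²29.6°·tan27.6° = 8.7 + 11.29·3.5·0.7560·0.5228 = 24.318 kPa
Denominator = 21.1·3.5·sin29.6°·cos29.6° = 21.1·3.5·0.4939·0.8695 = 31.717 kPa
FS = 24.318 / 31.717 = 0.767

FS = 0.77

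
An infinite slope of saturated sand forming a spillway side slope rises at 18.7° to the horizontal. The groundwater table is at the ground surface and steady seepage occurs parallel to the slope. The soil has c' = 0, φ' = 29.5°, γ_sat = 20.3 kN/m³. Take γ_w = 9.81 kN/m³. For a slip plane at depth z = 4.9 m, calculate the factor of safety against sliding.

With seepage parallel to the slope and the water table at the surface, the effective normal stress on the slip plane uses the buoyant unit weight γ' = γ_sat − γ_w while the driving shear stress uses γ_sat:
FS = [c' + γ' z cos²β tanφ'] / [γ_sat z sinβ cosβ]
(For c' = 0 this reduces to FS = (γ'/γ_sat)·tanφ'/tanβ.)
γ' = 20.3 − 9.81 = 10.49 kN/m³
Numerator = 0.0 + 10.49·4.9·cos²18.7°·tan29.5° = 0.0 + 10.49·4.9·0.8972·0.5658 = 26.092 kPa
Denominator = 20.3·4.9·sin18.7°·cos18.7° = 20.3·4.9·0.3206·0.9472 = 30.208 kPa
FS = 26.092 / 30.208 = 0.864

FS = 0.86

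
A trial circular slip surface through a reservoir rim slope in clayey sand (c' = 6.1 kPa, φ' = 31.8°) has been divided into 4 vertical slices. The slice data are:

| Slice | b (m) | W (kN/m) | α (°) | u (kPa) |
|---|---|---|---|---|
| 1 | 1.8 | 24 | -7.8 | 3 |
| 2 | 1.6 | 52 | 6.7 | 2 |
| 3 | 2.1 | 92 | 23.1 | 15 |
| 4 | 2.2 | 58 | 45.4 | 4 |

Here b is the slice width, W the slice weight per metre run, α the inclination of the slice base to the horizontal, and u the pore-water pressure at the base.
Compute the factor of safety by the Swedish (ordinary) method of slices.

FS = 1.80

Ordinary method of slices: FS = Σ[c'·Δl_i + (W_i cosα_i − u_i·Δl_i)·tanφ'] / Σ W_i sinα_i, with Δl_i = b_i / cosα_i.
Slice 1: Δl = 1.8/cos(-7.8°) = 1.817 m; N'_1 = 24·cos(-7.8°) − 3·1.817 = 18.3; c'Δl = 11.08; W sinα = -3.3
Slice 2: Δl = 1.6/cos6.7° = 1.611 m; N'_2 = 52·cos6.7° − 2·1.611 = 48.4; c'Δl = 9.83; W sinα = 6.1
Slice 3: Δl = 2.1/cos23.1° = 2.283 m; N'_3 = 92·cos23.1° − 15·2.283 = 50.4; c'Δl = 13.93; W sinα = 36.1
Slice 4: Δl = 2.2/cos45.4° = 3.133 m; N'_4 = 58·cos45.4° − 4·3.133 = 28.2; c'Δl = 19.11; W sinα = 41.3
Σc'Δl = 53.9 kN/m; ΣN' = 145.3 kN/m; ΣW sinα = 80.2 kN/m
Resisting = 53.9 + 145.3·tan31.8° = 53.9 + 90.1 = 144.1 kN/m
FS = 144.1 / 80.2 = 1.796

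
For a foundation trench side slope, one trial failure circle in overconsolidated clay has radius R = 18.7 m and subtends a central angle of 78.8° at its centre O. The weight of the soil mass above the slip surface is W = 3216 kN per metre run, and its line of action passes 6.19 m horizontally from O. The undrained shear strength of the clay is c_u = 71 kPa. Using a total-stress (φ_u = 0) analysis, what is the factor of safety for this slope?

FS = 1.72

Taking moments about the centre O, the resisting moment is provided by the undrained shear strength acting along the arc:
Arc length L_a = R·θ = 18.7·(78.8°·π/180) = 18.7·1.3753 = 25.72 m
M_R = c_u·L_a·R = 71·25.72·18.7 = 34146.4 kN·m/m
M_D = W·d = 3216·6.19 = 19907.0 kN·m/m
FS = M_R / M_D = 34146.4 / 19907.0 = 1.715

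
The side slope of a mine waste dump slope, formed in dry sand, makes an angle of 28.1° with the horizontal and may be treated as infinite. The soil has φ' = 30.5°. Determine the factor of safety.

For a dry cohesionless infinite slope the factor of safety is FS = tanφ' / tanβ.
FS = tan30.5° / tan28.1° = 0.5890 / 0.5340 = 1.103

FS = 1.10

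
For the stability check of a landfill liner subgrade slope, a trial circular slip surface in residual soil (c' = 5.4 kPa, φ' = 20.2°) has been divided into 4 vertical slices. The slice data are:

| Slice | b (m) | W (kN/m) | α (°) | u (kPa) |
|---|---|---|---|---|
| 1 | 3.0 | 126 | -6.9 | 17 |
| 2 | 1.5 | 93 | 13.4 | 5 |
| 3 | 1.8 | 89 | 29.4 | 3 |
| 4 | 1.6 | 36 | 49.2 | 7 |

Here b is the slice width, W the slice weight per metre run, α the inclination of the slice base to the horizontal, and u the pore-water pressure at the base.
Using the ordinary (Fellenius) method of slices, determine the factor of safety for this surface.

Ordinary method of slices: FS = Σ[c'·Δl_i + (W_i cosα_i − u_i·Δl_i)·tanφ'] / Σ W_i sinα_i, with Δl_i = b_i / cosα_i.
Slice 1: Δl = 3.0/cos(-6.9°) = 3.022 m; N'_1 = 126·cos(-6.9°) − 17·3.022 = 73.7; c'Δl = 16.32; W sinα = -15.1
Slice 2: Δl = 1.5/cos13.4° = 1.542 m; N'_2 = 93·cos13.4° − 5·1.542 = 82.8; c'Δl = 8.33; W sinα = 21.6
Slice 3: Δl = 1.8/cos29.4° = 2.066 m; N'_3 = 89·cos29.4° − 3·2.066 = 71.3; c'Δl = 11.16; W sinα = 43.7
Slice 4: Δl = 1.6/cos49.2° = 2.449 m; N'_4 = 36·cos49.2° − 7·2.449 = 6.4; c'Δl = 13.22; W sinα = 27.3
Σc'Δl = 49.0 kN/m; ΣN' = 234.2 kN/m; ΣW sinα = 77.4 kN/m
Resisting = 49.0 + 234.2·tan20.2° = 49.0 + 86.2 = 135.2 kN/m
FS = 135.2 / 77.4 = 1.748

FS = 1.75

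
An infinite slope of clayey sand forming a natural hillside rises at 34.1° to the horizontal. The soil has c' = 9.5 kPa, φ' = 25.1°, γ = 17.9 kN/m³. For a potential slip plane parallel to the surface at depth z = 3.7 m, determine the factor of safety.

FS = 1.00

For an infinite slope with a slip plane parallel to the surface (no pore pressure): FS = [c' + γz cos²β tanφ'] / [γz sinβ cosβ].
γz = 17.9·3.7 = 66.23 kN/m²
Numerator = 9.5 + 66.23·cos²34.1°·tan25.1° = 9.5 + 66.23·0.6857·0.4684 = 30.773 kPa
Denominator = 66.23·sin34.1°·cos34.1° = 66.23·0.5606·0.8281 = 30.747 kPa
FS = 30.773 / 30.747 = 1.001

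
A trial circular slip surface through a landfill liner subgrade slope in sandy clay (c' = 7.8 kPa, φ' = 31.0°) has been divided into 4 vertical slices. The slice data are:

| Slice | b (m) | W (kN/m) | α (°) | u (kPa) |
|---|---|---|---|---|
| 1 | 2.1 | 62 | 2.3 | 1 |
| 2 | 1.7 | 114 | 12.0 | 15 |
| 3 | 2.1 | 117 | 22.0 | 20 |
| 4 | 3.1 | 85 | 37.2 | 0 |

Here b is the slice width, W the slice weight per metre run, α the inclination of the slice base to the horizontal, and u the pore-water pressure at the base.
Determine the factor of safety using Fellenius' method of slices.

Ordinary method of slices: FS = Σ[c'·Δl_i + (W_i cosα_i − u_i·Δl_i)·tanφ'] / Σ W_i sinα_i, with Δl_i = b_i / cosα_i.
Slice 1: Δl = 2.1/cos2.3° = 2.102 m; N'_1 = 62·cos2.3° − 1·2.102 = 59.8; c'Δl = 16.39; W sinα = 2.5
Slice 2: Δl = 1.7/cos12.0° = 1.738 m; N'_2 = 114·cos12.0° − 15·1.738 = 85.4; c'Δl = 13.56; W sinα = 23.7
Slice 3: Δl = 2.1/cos22.0° = 2.265 m; N'_3 = 117·cos22.0° − 20·2.265 = 63.2; c'Δl = 17.67; W sinα = 43.8
Slice 4: Δl = 3.1/cos37.2° = 3.892 m; N'_4 = 85·cos37.2° − 0·3.892 = 67.7; c'Δl = 30.36; W sinα = 51.4
Σc'Δl = 78.0 kN/m; ΣN' = 276.2 kN/m; ΣW sinα = 121.4 kN/m
Resisting = 78.0 + 276.2·tan31.0° = 78.0 + 165.9 = 243.9 kN/m
FS = 243.9 / 121.4 = 2.009

FS = 2.01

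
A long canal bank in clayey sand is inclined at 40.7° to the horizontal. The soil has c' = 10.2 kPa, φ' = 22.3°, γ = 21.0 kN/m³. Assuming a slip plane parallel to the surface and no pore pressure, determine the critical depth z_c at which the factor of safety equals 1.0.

Setting FS = 1.00 in FS = [c' + γz cos²β tanφ'] / [γz sinβ cosβ] and solving for z:
z = c' / [γ cosβ (FS·sinβ − cosβ·tanφ')]
  = 10.2 / [21.0·cos40.7°·(1.00·sin40.7° − cos40.7°·tan22.3°)]
  = 10.2 / [21.0·0.7581·(1.00·0.6521 − 0.7581·0.4101)]
  = 10.2 / 5.4316 = 1.878 m

z_c = 1.88 m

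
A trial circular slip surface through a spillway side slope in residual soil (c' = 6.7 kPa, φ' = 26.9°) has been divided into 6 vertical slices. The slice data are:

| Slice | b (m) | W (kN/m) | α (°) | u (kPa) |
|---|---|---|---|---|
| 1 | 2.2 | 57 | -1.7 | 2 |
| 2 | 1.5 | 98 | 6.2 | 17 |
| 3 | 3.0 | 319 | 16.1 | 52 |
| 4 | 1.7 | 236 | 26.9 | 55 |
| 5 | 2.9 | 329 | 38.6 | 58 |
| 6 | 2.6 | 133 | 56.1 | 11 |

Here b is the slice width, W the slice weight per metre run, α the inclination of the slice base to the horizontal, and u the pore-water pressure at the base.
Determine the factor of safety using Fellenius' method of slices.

Ordinary method of slices: FS = Σ[c'·Δl_i + (W_i cosα_i − u_i·Δl_i)·tanφ'] / Σ W_i sinα_i, with Δl_i = b_i / cosα_i.
Slice 1: Δl = 2.2/cos(-1.7°) = 2.201 m; N'_1 = 57·cos(-1.7°) − 2·2.201 = 52.6; c'Δl = 14.75; W sinα = -1.7
Slice 2: Δl = 1.5/cos6.2° = 1.509 m; N'_2 = 98·cos6.2° − 17·1.509 = 71.8; c'Δl = 10.11; W sinα = 10.6
Slice 3: Δl = 3.0/cos16.1° = 3.122 m; N'_3 = 319·cos16.1° − 52·3.122 = 144.1; c'Δl = 20.92; W sinα = 88.5
Slice 4: Δl = 1.7/cos26.9° = 1.906 m; N'_4 = 236·cos26.9° − 55·1.906 = 105.6; c'Δl = 12.77; W sinα = 106.8
Slice 5: Δl = 2.9/cos38.6° = 3.711 m; N'_5 = 329·cos38.6° − 58·3.711 = 41.9; c'Δl = 24.86; W sinα = 205.3
Slice 6: Δl = 2.6/cos56.1° = 4.662 m; N'_6 = 133·cos56.1° − 11·4.662 = 22.9; c'Δl = 31.23; W sinα = 110.4
Σc'Δl = 114.6 kN/m; ΣN' = 438.9 kN/m; ΣW sinα = 519.8 kN/m
Resisting = 114.6 + 438.9·tan26.9° = 114.6 + 222.7 = 337.3 kN/m
FS = 337.3 / 519.8 = 0.649

FS = 0.65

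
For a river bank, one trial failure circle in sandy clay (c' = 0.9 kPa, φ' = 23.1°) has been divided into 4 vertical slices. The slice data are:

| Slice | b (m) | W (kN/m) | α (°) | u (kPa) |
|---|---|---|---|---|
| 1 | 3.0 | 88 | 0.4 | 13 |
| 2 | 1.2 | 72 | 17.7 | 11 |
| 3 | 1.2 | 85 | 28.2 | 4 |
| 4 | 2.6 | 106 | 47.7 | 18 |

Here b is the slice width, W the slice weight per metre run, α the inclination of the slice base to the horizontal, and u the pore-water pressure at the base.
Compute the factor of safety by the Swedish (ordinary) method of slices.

Ordinary method of slices: FS = Σ[c'·Δl_i + (W_i cosα_i − u_i·Δl_i)·tanφ'] / Σ W_i sinα_i, with Δl_i = b_i / cosα_i.
Slice 1: Δl = 3.0/cos0.4° = 3.000 m; N'_1 = 88·cos0.4° − 13·3.000 = 49.0; c'Δl = 2.70; W sinα = 0.6
Slice 2: Δl = 1.2/cos17.7° = 1.260 m; N'_2 = 72·cos17.7° − 11·1.260 = 54.7; c'Δl = 1.13; W sinα = 21.9
Slice 3: Δl = 1.2/cos28.2° = 1.362 m; N'_3 = 85·cos28.2° − 4·1.362 = 69.5; c'Δl = 1.23; W sinα = 40.2
Slice 4: Δl = 2.6/cos47.7° = 3.863 m; N'_4 = 106·cos47.7° − 18·3.863 = 1.8; c'Δl = 3.48; W sinα = 78.4
Σc'Δl = 8.5 kN/m; ΣN' = 175.0 kN/m; ΣW sinα = 141.1 kN/m
Resisting = 8.5 + 175.0·tan23.1° = 8.5 + 74.6 = 83.2 kN/m
FS = 83.2 / 141.1 = 0.590

FS = 0.59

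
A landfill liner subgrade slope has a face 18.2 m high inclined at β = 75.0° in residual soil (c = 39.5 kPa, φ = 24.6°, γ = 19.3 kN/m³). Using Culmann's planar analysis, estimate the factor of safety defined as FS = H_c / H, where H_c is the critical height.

H_c = (4c/γ) · sinβ cosφ / [1 − cos(β − φ)]
    = (4·39.5/19.3) · sin75.0°·cos24.6° / [1 − cos50.4°]
    = 8.187 · 0.8783 / 0.3626 = 19.83 m
FS = H_c / H = 19.83 / 18.2 = 1.090

FS = 1.09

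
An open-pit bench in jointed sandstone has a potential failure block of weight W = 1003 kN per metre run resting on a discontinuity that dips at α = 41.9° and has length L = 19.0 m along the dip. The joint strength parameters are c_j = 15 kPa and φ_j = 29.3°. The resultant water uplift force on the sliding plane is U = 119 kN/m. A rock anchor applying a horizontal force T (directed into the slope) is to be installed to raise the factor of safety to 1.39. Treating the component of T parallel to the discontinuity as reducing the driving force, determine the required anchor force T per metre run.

T = 209 kN/m

Resolving forces along and normal to the sliding plane, with the horizontal anchor force T adding T·sinα to the effective normal force and T·cosα acting up the plane against the driving force:
FS = [c_jL + (W cosα − U + T sinα) tanφ_j] / [W sinα − T cosα]
Without the anchor: N' = 627.5 kN/m, driving T_d = 669.8 kN/m, resisting R = 15·19.0 + 627.5·tan29.3° = 637.2 kN/m, FS = 0.95.
Setting FS = 1.39 and solving for T:
1.39·(669.8 − T cos41.9°) = 637.2 + T sin41.9°·tan29.3°
T·(sin41.9°·tan29.3° + 1.39·cos41.9°) = 1.39·669.8 − 637.2
T·(0.6678·0.5612 + 1.39·0.7443) = 931.1 − 637.2 = 293.9
T·1.4094 = 293.9
T = 208.5 kN/m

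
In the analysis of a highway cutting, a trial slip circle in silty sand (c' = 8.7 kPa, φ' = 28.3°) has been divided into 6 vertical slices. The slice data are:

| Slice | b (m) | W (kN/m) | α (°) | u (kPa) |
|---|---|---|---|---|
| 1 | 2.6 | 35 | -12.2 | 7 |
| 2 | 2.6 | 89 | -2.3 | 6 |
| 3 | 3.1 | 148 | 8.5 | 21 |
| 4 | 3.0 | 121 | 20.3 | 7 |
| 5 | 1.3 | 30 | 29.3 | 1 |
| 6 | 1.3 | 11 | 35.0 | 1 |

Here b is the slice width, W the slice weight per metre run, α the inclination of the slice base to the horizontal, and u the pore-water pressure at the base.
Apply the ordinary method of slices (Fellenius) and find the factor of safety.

FS = 3.86

Ordinary method of slices: FS = Σ[c'·Δl_i + (W_i cosα_i − u_i·Δl_i)·tanφ'] / Σ W_i sinα_i, with Δl_i = b_i / cosα_i.
Slice 1: Δl = 2.6/cos(-12.2°) = 2.660 m; N'_1 = 35·cos(-12.2°) − 7·2.660 = 15.6; c'Δl = 23.14; W sinα = -7.4
Slice 2: Δl = 2.6/cos(-2.3°) = 2.602 m; N'_2 = 89·cos(-2.3°) − 6·2.602 = 73.3; c'Δl = 22.64; W sinα = -3.6
Slice 3: Δl = 3.1/cos8.5° = 3.134 m; N'_3 = 148·cos8.5° − 21·3.134 = 80.6; c'Δl = 27.27; W sinα = 21.9
Slice 4: Δl = 3.0/cos20.3° = 3.199 m; N'_4 = 121·cos20.3° − 7·3.199 = 91.1; c'Δl = 27.83; W sinα = 42.0
Slice 5: Δl = 1.3/cos29.3° = 1.491 m; N'_5 = 30·cos29.3° − 1·1.491 = 24.7; c'Δl = 12.97; W sinα = 14.7
Slice 6: Δl = 1.3/cos35.0° = 1.587 m; N'_6 = 11·cos35.0° − 1·1.587 = 7.4; c'Δl = 13.81; W sinα = 6.3
Σc'Δl = 127.7 kN/m; ΣN' = 292.6 kN/m; ΣW sinα = 73.9 kN/m
Resisting = 127.7 + 292.6·tan28.3° = 127.7 + 157.6 = 285.2 kN/m
FS = 285.2 / 73.9 = 3.861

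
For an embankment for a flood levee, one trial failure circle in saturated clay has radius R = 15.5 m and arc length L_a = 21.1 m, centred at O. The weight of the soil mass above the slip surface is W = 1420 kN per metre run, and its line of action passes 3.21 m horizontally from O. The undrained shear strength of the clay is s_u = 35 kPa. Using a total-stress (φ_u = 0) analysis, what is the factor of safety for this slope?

Taking moments about the centre O, the resisting moment is provided by the undrained shear strength acting along the arc:
M_R = s_u·L_a·R = 35·21.10·15.5 = 11446.8 kN·m/m
M_D = W·d = 1420·3.21 = 4558.2 kN·m/m
FS = M_R / M_D = 11446.8 / 4558.2 = 2.511

FS = 2.51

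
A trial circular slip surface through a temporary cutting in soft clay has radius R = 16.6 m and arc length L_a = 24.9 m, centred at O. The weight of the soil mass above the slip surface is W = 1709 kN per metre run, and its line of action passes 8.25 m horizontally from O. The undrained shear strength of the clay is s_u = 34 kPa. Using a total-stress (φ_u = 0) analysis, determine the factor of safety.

FS = 1.00

Taking moments about the centre O, the resisting moment is provided by the undrained shear strength acting along the arc:
M_R = s_u·L_a·R = 34·24.90·16.6 = 14053.6 kN·m/m
M_D = W·d = 1709·8.25 = 14099.2 kN·m/m
FS = M_R / M_D = 14053.6 / 14099.2 = 0.997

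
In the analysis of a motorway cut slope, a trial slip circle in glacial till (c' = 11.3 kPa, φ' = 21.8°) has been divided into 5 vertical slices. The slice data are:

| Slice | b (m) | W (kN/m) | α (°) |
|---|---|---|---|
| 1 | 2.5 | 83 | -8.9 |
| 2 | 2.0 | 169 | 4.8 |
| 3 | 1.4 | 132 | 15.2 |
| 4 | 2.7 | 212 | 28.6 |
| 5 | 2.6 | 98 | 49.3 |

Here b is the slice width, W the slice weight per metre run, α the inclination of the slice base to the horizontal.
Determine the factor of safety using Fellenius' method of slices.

FS = 1.88

Ordinary method of slices: FS = Σ[c'·Δl_i + (W_i cosα_i)·tanφ'] / Σ W_i sinα_i, with Δl_i = b_i / cosα_i.
Slice 1: Δl = 2.5/cos(-8.9°) = 2.530 m; N'_1 = 83·cos(-8.9°) = 82.0; c'Δl = 28.59; W sinα = -12.8
Slice 2: Δl = 2.0/cos4.8° = 2.007 m; N'_2 = 169·cos4.8° = 168.4; c'Δl = 22.68; W sinα = 14.1
Slice 3: Δl = 1.4/cos15.2° = 1.451 m; N'_3 = 132·cos15.2° = 127.4; c'Δl = 16.39; W sinα = 34.6
Slice 4: Δl = 2.7/cos28.6° = 3.075 m; N'_4 = 212·cos28.6° = 186.1; c'Δl = 34.75; W sinα = 101.5
Slice 5: Δl = 2.6/cos49.3° = 3.987 m; N'_5 = 98·cos49.3° = 63.9; c'Δl = 45.05; W sinα = 74.3
Σc'Δl = 147.5 kN/m; ΣN' = 627.8 kN/m; ΣW sinα = 211.7 kN/m
Resisting = 147.5 + 627.8·tan21.8° = 147.5 + 251.1 = 398.6 kN/m
FS = 398.6 / 211.7 = 1.883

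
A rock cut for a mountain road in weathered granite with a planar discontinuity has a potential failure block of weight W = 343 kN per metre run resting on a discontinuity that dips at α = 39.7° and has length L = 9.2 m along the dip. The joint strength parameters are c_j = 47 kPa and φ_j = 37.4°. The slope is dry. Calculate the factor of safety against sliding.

FS = 2.89

Resolving the block weight along and normal to the plane and applying the Mohr–Coulomb strength on the joint:
N' = W cosα = 343·cos39.7° = 263.9 kN/m
Driving force T = W sinα = 343·sin39.7° = 219.1 kN/m
Resisting force R = c_j·L + N'·tanφ_j = 47·9.2 + 263.9·tan37.4° = 432.4 + 201.8 = 634.2 kN/m
FS = R / T = 634.2 / 219.1 = 2.894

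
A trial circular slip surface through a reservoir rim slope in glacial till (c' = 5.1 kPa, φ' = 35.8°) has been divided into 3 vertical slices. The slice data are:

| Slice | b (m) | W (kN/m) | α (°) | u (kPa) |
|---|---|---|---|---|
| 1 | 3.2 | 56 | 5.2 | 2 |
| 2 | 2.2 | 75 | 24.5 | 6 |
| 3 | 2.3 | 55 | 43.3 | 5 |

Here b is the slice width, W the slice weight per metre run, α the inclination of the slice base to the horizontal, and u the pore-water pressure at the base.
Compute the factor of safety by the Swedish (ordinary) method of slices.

Ordinary method of slices: FS = Σ[c'·Δl_i + (W_i cosα_i − u_i·Δl_i)·tanφ'] / Σ W_i sinα_i, with Δl_i = b_i / cosα_i.
Slice 1: Δl = 3.2/cos5.2° = 3.213 m; N'_1 = 56·cos5.2° − 2·3.213 = 49.3; c'Δl = 16.39; W sinα = 5.1
Slice 2: Δl = 2.2/cos24.5° = 2.418 m; N'_2 = 75·cos24.5° − 6·2.418 = 53.7; c'Δl = 12.33; W sinα = 31.1
Slice 3: Δl = 2.3/cos43.3° = 3.160 m; N'_3 = 55·cos43.3° − 5·3.160 = 24.2; c'Δl = 16.12; W sinα = 37.7
Σc'Δl = 44.8 kN/m; ΣN' = 127.3 kN/m; ΣW sinα = 73.9 kN/m
Resisting = 44.8 + 127.3·tan35.8° = 44.8 + 91.8 = 136.7 kN/m
FS = 136.7 / 73.9 = 1.849

FS = 1.85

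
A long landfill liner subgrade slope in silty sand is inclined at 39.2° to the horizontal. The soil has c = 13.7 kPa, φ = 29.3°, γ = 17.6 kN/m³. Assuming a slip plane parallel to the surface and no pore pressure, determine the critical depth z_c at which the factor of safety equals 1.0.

Setting FS = 1.00 in FS = [c + γz cos²β tanφ] / [γz sinβ cosβ] and solving for z:
z = c / [γ cosβ (FS·sinβ − cosβ·tanφ)]
  = 13.7 / [17.6·cos39.2°·(1.00·sin39.2° − cos39.2°·tan29.3°)]
  = 13.7 / [17.6·0.7749·(1.00·0.6320 − 0.7749·0.5612)]
  = 13.7 / 2.6889 = 5.095 m

z_c = 5.09 m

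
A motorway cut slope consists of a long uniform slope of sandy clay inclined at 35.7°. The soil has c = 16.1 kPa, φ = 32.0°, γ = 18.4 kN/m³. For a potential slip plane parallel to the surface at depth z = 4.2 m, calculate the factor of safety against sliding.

FS = 1.31

For an infinite slope with a slip plane parallel to the surface (no pore pressure): FS = [c + γz cos²β tanφ] / [γz sinβ cosβ].
γz = 18.4·4.2 = 77.28 kN/m²
Numerator = 16.1 + 77.28·cos²35.7°·tan32.0° = 16.1 + 77.28·0.6595·0.6249 = 47.946 kPa
Denominator = 77.28·sin35.7°·cos35.7° = 77.28·0.5835·0.8121 = 36.622 kPa
FS = 47.946 / 36.622 = 1.309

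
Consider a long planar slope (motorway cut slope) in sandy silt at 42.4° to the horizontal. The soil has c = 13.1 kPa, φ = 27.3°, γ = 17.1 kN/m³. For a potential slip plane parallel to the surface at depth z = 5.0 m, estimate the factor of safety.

FS = 0.87

For an infinite slope with a slip plane parallel to the surface (no pore pressure): FS = [c + γz cos²β tanφ] / [γz sinβ cosβ].
γz = 17.1·5.0 = 85.50 kN/m²
Numerator = 13.1 + 85.50·cos²42.4°·tan27.3° = 13.1 + 85.50·0.5453·0.5161 = 37.165 kPa
Denominator = 85.50·sin42.4°·cos42.4° = 85.50·0.6743·0.7385 = 42.574 kPa
FS = 37.165 / 42.574 = 0.873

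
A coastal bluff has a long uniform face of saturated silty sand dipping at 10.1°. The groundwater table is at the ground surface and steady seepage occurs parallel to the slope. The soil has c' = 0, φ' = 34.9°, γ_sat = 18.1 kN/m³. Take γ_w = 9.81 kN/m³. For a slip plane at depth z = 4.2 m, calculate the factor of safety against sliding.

With seepage parallel to the slope and the water table at the surface, the effective normal stress on the slip plane uses the buoyant unit weight γ' = γ_sat − γ_w while the driving shear stress uses γ_sat:
FS = [c' + γ' z cos²β tanφ'] / [γ_sat z sinβ cosβ]
(For c' = 0 this reduces to FS = (γ'/γ_sat)·tanφ'/tanβ.)
γ' = 18.1 − 9.81 = 8.29 kN/m³
Numerator = 0.0 + 8.29·4.2·cos²10.1°·tan34.9° = 0.0 + 8.29·4.2·0.9692·0.6976 = 23.542 kPa
Denominator = 18.1·4.2·sin10.1°·cos10.1° = 18.1·4.2·0.1754·0.9845 = 13.125 kPa
FS = 23.542 / 13.125 = 1.794

FS = 1.79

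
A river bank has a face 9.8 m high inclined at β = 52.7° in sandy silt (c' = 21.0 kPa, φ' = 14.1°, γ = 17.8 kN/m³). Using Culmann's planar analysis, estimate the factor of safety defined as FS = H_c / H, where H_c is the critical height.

FS = 1.70

H_c = (4c'/γ) · sinβ cosφ' / [1 − cos(β − φ')]
    = (4·21.0/17.8) · sin52.7°·cos14.1° / [1 − cos38.6°]
    = 4.719 · 0.7715 / 0.2185 = 16.66 m
FS = H_c / H = 16.66 / 9.8 = 1.700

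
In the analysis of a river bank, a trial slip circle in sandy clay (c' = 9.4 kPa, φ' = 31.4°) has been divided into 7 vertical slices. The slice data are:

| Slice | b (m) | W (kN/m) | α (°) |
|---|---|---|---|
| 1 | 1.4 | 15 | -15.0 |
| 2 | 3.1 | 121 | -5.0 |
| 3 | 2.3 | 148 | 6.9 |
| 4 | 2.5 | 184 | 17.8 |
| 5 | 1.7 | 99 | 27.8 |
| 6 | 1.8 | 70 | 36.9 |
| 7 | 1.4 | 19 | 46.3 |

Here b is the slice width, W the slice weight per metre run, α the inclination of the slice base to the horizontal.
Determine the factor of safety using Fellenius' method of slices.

Ordinary method of slices: FS = Σ[c'·Δl_i + (W_i cosα_i)·tanφ'] / Σ W_i sinα_i, with Δl_i = b_i / cosα_i.
Slice 1: Δl = 1.4/cos(-15.0°) = 1.449 m; N'_1 = 15·cos(-15.0°) = 14.5; c'Δl = 13.62; W sinα = -3.9
Slice 2: Δl = 3.1/cos(-5.0°) = 3.112 m; N'_2 = 121·cos(-5.0°) = 120.5; c'Δl = 29.25; W sinα = -10.5
Slice 3: Δl = 2.3/cos6.9° = 2.317 m; N'_3 = 148·cos6.9° = 146.9; c'Δl = 21.78; W sinα = 17.8
Slice 4: Δl = 2.5/cos17.8° = 2.626 m; N'_4 = 184·cos17.8° = 175.2; c'Δl = 24.68; W sinα = 56.2
Slice 5: Δl = 1.7/cos27.8° = 1.922 m; N'_5 = 99·cos27.8° = 87.6; c'Δl = 18.07; W sinα = 46.2
Slice 6: Δl = 1.8/cos36.9° = 2.251 m; N'_6 = 70·cos36.9° = 56.0; c'Δl = 21.16; W sinα = 42.0
Slice 7: Δl = 1.4/cos46.3° = 2.026 m; N'_7 = 19·cos46.3° = 13.1; c'Δl = 19.05; W sinα = 13.7
Σc'Δl = 147.6 kN/m; ΣN' = 613.8 kN/m; ΣW sinα = 161.5 kN/m
Resisting = 147.6 + 613.8·tan31.4° = 147.6 + 374.7 = 522.3 kN/m
FS = 522.3 / 161.5 = 3.233

FS = 3.23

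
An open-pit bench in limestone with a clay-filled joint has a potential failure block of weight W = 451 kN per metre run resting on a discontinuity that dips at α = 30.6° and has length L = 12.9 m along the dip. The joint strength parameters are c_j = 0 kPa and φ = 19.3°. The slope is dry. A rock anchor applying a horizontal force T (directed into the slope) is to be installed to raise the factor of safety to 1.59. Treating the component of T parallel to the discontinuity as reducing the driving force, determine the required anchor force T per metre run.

T = 148 kN/m

Resolving forces along and normal to the sliding plane, with the horizontal anchor force T adding T·sinα to the effective normal force and T·cosα acting up the plane against the driving force:
FS = [c_jL + (W cosα + T sinα) tanφ] / [W sinα − T cosα]
Without the anchor: N' = 388.2 kN/m, driving T_d = 229.6 kN/m, resisting R = 0·12.9 + 388.2·tan19.3° = 135.9 kN/m, FS = 0.59.
Setting FS = 1.59 and solving for T:
1.59·(229.6 − T cos30.6°) = 135.9 + T sin30.6°·tan19.3°
T·(sin30.6°·tan19.3° + 1.59·cos30.6°) = 1.59·229.6 − 135.9
T·(0.5090·0.3502 + 1.59·0.8607) = 365.0 − 135.9 = 229.1
T·1.5468 = 229.1
T = 148.1 kN/m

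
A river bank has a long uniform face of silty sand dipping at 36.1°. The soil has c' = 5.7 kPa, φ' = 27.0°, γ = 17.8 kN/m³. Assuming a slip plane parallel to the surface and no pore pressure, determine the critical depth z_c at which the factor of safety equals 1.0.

Setting FS = 1.00 in FS = [c' + γz cos²β tanφ'] / [γz sinβ cosβ] and solving for z:
z = c' / [γ cosβ (FS·sinβ − cosβ·tanφ')]
  = 5.7 / [17.8·cos36.1°·(1.00·sin36.1° − cos36.1°·tan27.0°)]
  = 5.7 / [17.8·0.8080·(1.00·0.5892 − 0.8080·0.5095)]
  = 5.7 / 2.5529 = 2.233 m

z_c = 2.23 m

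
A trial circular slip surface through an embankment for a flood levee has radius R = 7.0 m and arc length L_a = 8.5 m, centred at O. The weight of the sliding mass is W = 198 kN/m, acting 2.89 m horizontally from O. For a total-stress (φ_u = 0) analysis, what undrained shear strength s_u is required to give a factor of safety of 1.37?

s_u = 13.2 kPa

FS = s_u·L_a·R / (W·d), so s_u = FS·W·d / (L_a·R).
s_u = 1.37·198·2.89 / (8.50·7.0) = 783.9 / 59.50 = 13.18 kPa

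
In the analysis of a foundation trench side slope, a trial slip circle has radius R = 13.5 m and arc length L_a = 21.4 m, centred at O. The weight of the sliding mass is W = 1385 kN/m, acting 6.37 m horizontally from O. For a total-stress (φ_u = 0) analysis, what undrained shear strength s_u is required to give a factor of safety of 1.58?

FS = s_u·L_a·R / (W·d), so s_u = FS·W·d / (L_a·R).
s_u = 1.58·1385·6.37 / (21.40·13.5) = 13939.5 / 288.90 = 48.25 kPa

s_u = 48.3 kPa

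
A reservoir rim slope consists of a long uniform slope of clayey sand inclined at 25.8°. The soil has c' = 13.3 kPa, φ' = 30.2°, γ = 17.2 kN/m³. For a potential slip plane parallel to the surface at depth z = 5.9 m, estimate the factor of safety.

FS = 1.54

For an infinite slope with a slip plane parallel to the surface (no pore pressure): FS = [c' + γz cos²β tanφ'] / [γz sinβ cosβ].
γz = 17.2·5.9 = 101.48 kN/m²
Numerator = 13.3 + 101.48·cos²25.8°·tan30.2° = 13.3 + 101.48·0.8106·0.5820 = 61.175 kPa
Denominator = 101.48·sin25.8°·cos25.8° = 101.48·0.4352·0.9003 = 39.765 kPa
FS = 61.175 / 39.765 = 1.538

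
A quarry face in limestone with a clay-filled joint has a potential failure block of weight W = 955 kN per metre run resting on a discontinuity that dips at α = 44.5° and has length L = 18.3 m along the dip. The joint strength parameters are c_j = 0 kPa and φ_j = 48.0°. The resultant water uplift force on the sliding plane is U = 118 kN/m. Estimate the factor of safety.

FS = 0.93

Resolving the block weight along and normal to the plane and applying the Mohr–Coulomb strength on the joint:
N' = W cosα − U = 955·cos44.5° − 118 = 563.2 kN/m
Driving force T = W sinα = 955·sin44.5° = 669.4 kN/m
Resisting force R = c_j·L + N'·tanφ_j = 0·18.3 + 563.2·tan48.0° = 0.0 + 625.4 = 625.4 kN/m
FS = R / T = 625.4 / 669.4 = 0.934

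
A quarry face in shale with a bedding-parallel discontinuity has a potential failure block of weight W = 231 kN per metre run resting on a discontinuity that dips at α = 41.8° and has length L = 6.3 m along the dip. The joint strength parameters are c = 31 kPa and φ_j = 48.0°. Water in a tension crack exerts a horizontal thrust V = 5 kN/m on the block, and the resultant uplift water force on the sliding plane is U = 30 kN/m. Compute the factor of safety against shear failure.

FS = 2.22

Resolving the block weight along and normal to the plane and applying the Mohr–Coulomb strength on the joint:
N' = W cosα − U − V sinα = 231·cos41.8° − 30 − 5·sin41.8° = 138.9 kN/m
Driving force T = W sinα + V cosα = 231·sin41.8° + 5·cos41.8° = 157.7 kN/m
Resisting force R = c·L + N'·tanφ_j = 31·6.3 + 138.9·tan48.0° = 195.3 + 154.2 = 349.5 kN/m
FS = R / T = 349.5 / 157.7 = 2.216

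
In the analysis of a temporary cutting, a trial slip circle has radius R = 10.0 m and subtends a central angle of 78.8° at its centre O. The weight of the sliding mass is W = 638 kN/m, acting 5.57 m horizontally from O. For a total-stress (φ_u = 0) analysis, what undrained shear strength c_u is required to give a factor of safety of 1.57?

c_u = 40.6 kPa

FS = c_u·L_a·R / (W·d), so c_u = FS·W·d / (L_a·R).
Arc length L_a = R·θ = 10.0·(78.8°·π/180) = 10.0·1.3753 = 13.75 m
c_u = 1.57·638·5.57 / (13.75·10.0) = 5579.2 / 137.53 = 40.57 kPa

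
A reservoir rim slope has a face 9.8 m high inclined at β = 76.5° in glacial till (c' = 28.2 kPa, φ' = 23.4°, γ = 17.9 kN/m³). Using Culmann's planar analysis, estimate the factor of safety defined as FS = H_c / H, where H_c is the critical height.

H_c = (4c'/γ) · sinβ cosφ' / [1 − cos(β − φ')]
    = (4·28.2/17.9) · sin76.5°·cos23.4° / [1 − cos53.1°]
    = 6.302 · 0.8924 / 0.3996 = 14.07 m
FS = H_c / H = 14.07 / 9.8 = 1.436

FS = 1.44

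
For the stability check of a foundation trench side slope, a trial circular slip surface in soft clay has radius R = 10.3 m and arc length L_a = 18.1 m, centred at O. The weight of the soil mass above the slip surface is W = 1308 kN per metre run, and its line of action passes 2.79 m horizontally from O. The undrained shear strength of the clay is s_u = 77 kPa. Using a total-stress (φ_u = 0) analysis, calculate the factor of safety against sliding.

Taking moments about the centre O, the resisting moment is provided by the undrained shear strength acting along the arc:
M_R = s_u·L_a·R = 77·18.10·10.3 = 14355.1 kN·m/m
M_D = W·d = 1308·2.79 = 3649.3 kN·m/m
FS = M_R / M_D = 14355.1 / 3649.3 = 3.934

FS = 3.93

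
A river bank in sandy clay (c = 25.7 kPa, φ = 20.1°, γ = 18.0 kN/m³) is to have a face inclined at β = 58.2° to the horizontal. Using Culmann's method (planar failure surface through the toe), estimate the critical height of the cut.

Culmann's analysis gives the critical failure plane at α_cr = (β + φ)/2 = (58.2 + 20.1)/2 = 39.2°, and the critical height
H_c = (4c/γ) · sinβ cosφ / [1 − cos(β − φ)]
    = (4·25.7/18.0) · sin58.2°·cos20.1° / [1 − cos(38.1°)]
    = 5.711 · 0.8499·0.9391 / [1 − 0.7869]
    = 5.711 · 0.7981 / 0.2131
    = 21.39 m

H_c = 21.39 m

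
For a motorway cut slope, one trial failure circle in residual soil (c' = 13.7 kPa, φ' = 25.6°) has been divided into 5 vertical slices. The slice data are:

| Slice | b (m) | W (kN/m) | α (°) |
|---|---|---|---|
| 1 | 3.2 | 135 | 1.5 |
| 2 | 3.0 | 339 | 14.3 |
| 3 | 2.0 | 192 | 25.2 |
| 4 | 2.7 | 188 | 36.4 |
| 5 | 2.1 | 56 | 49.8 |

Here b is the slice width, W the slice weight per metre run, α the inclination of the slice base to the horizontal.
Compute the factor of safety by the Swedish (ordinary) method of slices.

Ordinary method of slices: FS = Σ[c'·Δl_i + (W_i cosα_i)·tanφ'] / Σ W_i sinα_i, with Δl_i = b_i / cosα_i.
Slice 1: Δl = 3.2/cos1.5° = 3.201 m; N'_1 = 135·cos1.5° = 135.0; c'Δl = 43.86; W sinα = 3.5
Slice 2: Δl = 3.0/cos14.3° = 3.096 m; N'_2 = 339·cos14.3° = 328.5; c'Δl = 42.41; W sinα = 83.7
Slice 3: Δl = 2.0/cos25.2° = 2.210 m; N'_3 = 192·cos25.2° = 173.7; c'Δl = 30.28; W sinα = 81.7
Slice 4: Δl = 2.7/cos36.4° = 3.354 m; N'_4 = 188·cos36.4° = 151.3; c'Δl = 45.96; W sinα = 111.6
Slice 5: Δl = 2.1/cos49.8° = 3.254 m; N'_5 = 56·cos49.8° = 36.1; c'Δl = 44.57; W sinα = 42.8
Σc'Δl = 207.1 kN/m; ΣN' = 824.6 kN/m; ΣW sinα = 323.4 kN/m
Resisting = 207.1 + 824.6·tan25.6° = 207.1 + 395.1 = 602.2 kN/m
FS = 602.2 / 323.4 = 1.862

FS = 1.86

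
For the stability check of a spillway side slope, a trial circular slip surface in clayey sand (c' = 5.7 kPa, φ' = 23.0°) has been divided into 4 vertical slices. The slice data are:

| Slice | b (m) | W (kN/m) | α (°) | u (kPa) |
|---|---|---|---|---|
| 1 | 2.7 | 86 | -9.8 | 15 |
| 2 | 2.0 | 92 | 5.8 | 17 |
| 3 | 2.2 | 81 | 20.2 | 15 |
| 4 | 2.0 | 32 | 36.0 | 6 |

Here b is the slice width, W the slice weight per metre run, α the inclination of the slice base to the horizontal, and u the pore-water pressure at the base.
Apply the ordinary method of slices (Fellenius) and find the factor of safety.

FS = 2.88

Ordinary method of slices: FS = Σ[c'·Δl_i + (W_i cosα_i − u_i·Δl_i)·tanφ'] / Σ W_i sinα_i, with Δl_i = b_i / cosα_i.
Slice 1: Δl = 2.7/cos(-9.8°) = 2.740 m; N'_1 = 86·cos(-9.8°) − 15·2.740 = 43.6; c'Δl = 15.62; W sinα = -14.6
Slice 2: Δl = 2.0/cos5.8° = 2.010 m; N'_2 = 92·cos5.8° − 17·2.010 = 57.4; c'Δl = 11.46; W sinα = 9.3
Slice 3: Δl = 2.2/cos20.2° = 2.344 m; N'_3 = 81·cos20.2° − 15·2.344 = 40.9; c'Δl = 13.36; W sinα = 28.0
Slice 4: Δl = 2.0/cos36.0° = 2.472 m; N'_4 = 32·cos36.0° − 6·2.472 = 11.1; c'Δl = 14.09; W sinα = 18.8
Σc'Δl = 54.5 kN/m; ΣN' = 152.9 kN/m; ΣW sinα = 41.4 kN/m
Resisting = 54.5 + 152.9·tan23.0° = 54.5 + 64.9 = 119.4 kN/m
FS = 119.4 / 41.4 = 2.882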